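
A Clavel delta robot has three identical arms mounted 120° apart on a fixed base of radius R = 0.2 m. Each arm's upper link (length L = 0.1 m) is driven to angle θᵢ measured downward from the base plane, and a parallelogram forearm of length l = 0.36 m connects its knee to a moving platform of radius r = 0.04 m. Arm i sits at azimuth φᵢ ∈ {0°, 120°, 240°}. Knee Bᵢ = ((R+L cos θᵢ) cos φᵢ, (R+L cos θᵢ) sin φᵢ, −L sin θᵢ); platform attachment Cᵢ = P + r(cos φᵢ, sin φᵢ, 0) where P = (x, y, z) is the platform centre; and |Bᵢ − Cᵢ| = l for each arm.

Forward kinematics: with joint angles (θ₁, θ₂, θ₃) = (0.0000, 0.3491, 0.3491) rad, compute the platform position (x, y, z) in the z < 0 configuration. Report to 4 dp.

φ1=0.0°: virtual centre (0.2600, 0.0000, 0.0000), radius l
S2 = (0.2540·cos120.0°, 0.2540·sin120.0°, -0.0342) = (-0.1270, 0.2199, -0.0342)
arm 3 at φ=240.0°: (R−r)+L cos θ3 = 0.2540;  S3 = (-0.1270, -0.2199, -0.0342)
|S₂|²−|S₁|² = -0.0019;  |S₃|²−|S₁|² = -0.0019
linear system: -0.7740x+0.4399y = -0.0019−-0.0684z; -0.7740x+-0.4399y = -0.0019−-0.0684z
Cramer: x(z) = 0.0025-0.0884z;  y(z) = 0.0000+0.0000z
into |P−S₁|² = l²: 1.0078z² + 0.0455z + -0.0633 = 0;  Δ = 0.2572;  z = -0.2742 or 0.2290 → z<0 root = -0.2742
x = 0.0267, y = 0.0000

(0.0267, 0.0000, -0.2742)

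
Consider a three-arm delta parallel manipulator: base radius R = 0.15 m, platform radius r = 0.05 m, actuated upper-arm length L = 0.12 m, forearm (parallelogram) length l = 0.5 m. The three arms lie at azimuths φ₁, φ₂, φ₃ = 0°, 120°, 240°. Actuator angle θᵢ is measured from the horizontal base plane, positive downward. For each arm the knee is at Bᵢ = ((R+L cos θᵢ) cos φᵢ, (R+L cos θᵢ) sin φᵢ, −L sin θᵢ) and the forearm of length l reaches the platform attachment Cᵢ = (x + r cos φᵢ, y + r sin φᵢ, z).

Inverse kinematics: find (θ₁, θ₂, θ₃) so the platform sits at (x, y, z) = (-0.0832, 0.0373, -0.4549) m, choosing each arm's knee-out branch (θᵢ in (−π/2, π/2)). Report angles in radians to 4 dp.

arm 1 (φ=0.0°): x'=-0.0832, y'=0.0373
  A=0.1832, B=-0.4549, C=(l²−L²−A²−y'²−z²)/(2L)=-0.0262
  √(A²+B²)=0.4904;  θ1 = -1.1879+1.6242 ≈ 0.4363
rotate P by −φ2: (0.0739, 0.0534, -0.4549)
  e−x'=0.0261;  (l²−L²−(e−x')²−y'²−z²)/2L = 0.1047
  γ=atan2(-0.4549,0.0261)=-1.5135;  ψ=arccos(0.2298)=1.3389;  θ2=γ+ψ≈-0.1746
φ3=240.0° → target in arm frame (0.0093, -0.0907)
  A=0.0907, B=-0.4549, C=(l²−L²−A²−y'²−z²)/(2L)=0.0509
  √(A²+B²)=0.4639;  θ3 = -1.3740+1.4609 ≈ 0.0869

θ₁ = 0.4363, θ₂ = -0.1746, θ₃ = 0.0869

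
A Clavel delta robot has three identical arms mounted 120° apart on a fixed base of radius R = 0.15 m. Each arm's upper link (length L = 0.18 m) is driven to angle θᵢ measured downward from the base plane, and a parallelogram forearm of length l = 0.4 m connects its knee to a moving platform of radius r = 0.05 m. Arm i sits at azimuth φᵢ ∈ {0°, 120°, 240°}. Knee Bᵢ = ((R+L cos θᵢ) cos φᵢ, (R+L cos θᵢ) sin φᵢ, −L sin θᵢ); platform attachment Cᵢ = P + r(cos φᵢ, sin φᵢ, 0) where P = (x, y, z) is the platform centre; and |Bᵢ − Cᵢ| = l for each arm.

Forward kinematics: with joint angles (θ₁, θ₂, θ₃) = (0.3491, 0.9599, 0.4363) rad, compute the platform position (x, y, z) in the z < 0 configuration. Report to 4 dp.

(0.0667, -0.0895, -0.3947)

φ1=0.0°: virtual centre (0.2691, 0.0000, -0.0616), radius l
arm 2 at φ=120.0°: e+L cos θ2 = 0.2032;  O2 = (-0.1016, 0.1760, -0.1474)
O3 = (0.2631·cos240.0°, 0.2631·sin240.0°, -0.0761) = (-0.1316, -0.2279, -0.0761)
subtract pairs → two planes through P
plane₁₂: -0.7415x+0.3520y+-0.1717z = -0.0132
det = 0.6201;  x = 0.0104+-0.1427z,  y = -0.0156+0.1873z
sphere 1 gives Az²+Bz+C=0 with A=1.0554, B=0.1911, C=-0.0890;  B²−4AC=0.4123;  roots -0.3947, 0.2136;  negative root z = -0.3947
x = 0.0667, y = -0.0895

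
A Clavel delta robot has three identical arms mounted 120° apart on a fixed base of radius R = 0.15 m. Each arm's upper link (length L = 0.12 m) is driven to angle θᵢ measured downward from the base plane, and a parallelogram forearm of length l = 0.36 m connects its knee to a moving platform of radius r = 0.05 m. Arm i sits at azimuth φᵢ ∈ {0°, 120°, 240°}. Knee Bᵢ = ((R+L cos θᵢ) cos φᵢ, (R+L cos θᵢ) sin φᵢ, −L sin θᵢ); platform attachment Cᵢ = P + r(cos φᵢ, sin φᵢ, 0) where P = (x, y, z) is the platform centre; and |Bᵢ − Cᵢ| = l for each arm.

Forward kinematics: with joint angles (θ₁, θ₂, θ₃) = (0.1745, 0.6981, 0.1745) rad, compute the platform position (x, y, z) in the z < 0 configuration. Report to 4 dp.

O1 = (0.2182·cos0.0°, 0.2182·sin0.0°, -0.0208) = (0.2182, 0.0000, -0.0208)
φ2=120.0°: virtual centre (-0.0960, 0.1662, -0.0771), radius l
φ3=240.0°: virtual centre (-0.1091, -0.1889, -0.0208), radius l
subtract pairs → two planes through P
plane₁₂: -0.6283x+0.3324y+-0.1126z = -0.0052
det = 0.4550;  x = 0.0044+-0.0935z,  y = -0.0076+0.1620z
sphere 1 gives Az²+Bz+C=0 with A=1.0350, B=0.0792, C=-0.0834;  B²−4AC=0.3515;  roots -0.3247, 0.2482;  negative root z = -0.3247
x = 0.0347, y = -0.0601

(0.0347, -0.0601, -0.3247)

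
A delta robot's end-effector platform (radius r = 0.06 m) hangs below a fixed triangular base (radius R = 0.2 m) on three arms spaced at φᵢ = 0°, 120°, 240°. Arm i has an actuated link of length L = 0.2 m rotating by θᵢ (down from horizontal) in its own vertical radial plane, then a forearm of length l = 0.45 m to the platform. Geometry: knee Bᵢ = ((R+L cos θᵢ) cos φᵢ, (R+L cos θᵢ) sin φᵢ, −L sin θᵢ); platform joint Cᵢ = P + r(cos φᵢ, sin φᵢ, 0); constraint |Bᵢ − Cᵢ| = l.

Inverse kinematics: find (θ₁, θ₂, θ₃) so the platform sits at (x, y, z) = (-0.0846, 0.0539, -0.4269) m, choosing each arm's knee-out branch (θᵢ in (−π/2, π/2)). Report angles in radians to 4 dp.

φ1=0.0° → target in arm frame (-0.0846, 0.0539)
  e−x'=0.2246;  (l²−L²−(e−x')²−y'²−z²)/2L = -0.1827
  θ1 = atan2(B,A) + arccos(C/0.4824) = 0.8728
rotate P by −φ2: (0.0890, 0.0463, -0.4269)
  A cos θ + B sin θ = C:  0.0510·cos θ + -0.4269·sin θ = -0.0612
  √(A²+B²)=0.4299;  θ2 = -1.4518+1.7137 ≈ 0.2619
arm 3 (φ=240.0°): x'=-0.0044, y'=-0.1002
  A=0.1444, B=-0.4269, C=(l²−L²−A²−y'²−z²)/(2L)=-0.1266
  θ3 = atan2(B,A) + arccos(C/0.4507) = 0.6108

θ₁ = 0.8728, θ₂ = 0.2619, θ₃ = 0.6108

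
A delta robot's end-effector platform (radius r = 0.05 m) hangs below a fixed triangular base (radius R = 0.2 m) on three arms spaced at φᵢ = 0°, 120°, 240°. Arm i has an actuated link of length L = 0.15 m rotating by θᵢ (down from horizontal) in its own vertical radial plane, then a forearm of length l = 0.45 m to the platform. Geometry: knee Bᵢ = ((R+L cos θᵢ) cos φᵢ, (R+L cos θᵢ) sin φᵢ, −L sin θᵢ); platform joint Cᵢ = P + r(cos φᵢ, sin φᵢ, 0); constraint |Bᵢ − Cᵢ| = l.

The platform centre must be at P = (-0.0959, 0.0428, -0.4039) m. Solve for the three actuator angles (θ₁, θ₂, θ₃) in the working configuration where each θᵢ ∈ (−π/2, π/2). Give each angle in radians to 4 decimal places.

arm 1 (φ=0.0°): x'=-0.0959, y'=0.0428
  A=0.2459, B=-0.4039, C=(l²−L²−A²−y'²−z²)/(2L)=-0.1514
  √(A²+B²)=0.4729;  θ1 = -1.0239+1.8968 ≈ 0.8729
rotate P by −φ2: (0.0850, 0.0617, -0.4039)
  A cos θ + B sin θ = C:  0.0650·cos θ + -0.4039·sin θ = 0.0295
  θ2 = atan2(B,A) + arccos(C/0.4091) = 0.0874
arm 3 (φ=240.0°): x'=0.0109, y'=-0.1045
  A cos θ + B sin θ = C:  0.1391·cos θ + -0.4039·sin θ = -0.0447
  √(A²+B²)=0.4272;  θ3 = -1.2391+1.6755 ≈ 0.4364

θ₁ = 0.8729, θ₂ = 0.0874, θ₃ = 0.4364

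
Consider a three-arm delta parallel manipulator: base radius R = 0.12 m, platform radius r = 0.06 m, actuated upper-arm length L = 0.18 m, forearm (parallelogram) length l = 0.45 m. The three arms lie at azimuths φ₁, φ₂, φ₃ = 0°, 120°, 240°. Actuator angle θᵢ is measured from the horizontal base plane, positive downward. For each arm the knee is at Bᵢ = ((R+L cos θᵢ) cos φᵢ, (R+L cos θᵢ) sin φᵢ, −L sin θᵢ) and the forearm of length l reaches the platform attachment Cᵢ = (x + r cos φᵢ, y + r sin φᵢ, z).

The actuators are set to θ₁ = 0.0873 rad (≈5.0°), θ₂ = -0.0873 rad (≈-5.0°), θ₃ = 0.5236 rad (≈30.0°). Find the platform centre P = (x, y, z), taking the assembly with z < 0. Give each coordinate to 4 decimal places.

arm 1 at φ=0.0°: ρ1 = 0.2393;  S1 = (0.2393, 0.0000, -0.0157)
arm 2 at φ=120.0°: ρ2 = 0.2393;  S2 = (-0.1197, 0.2073, 0.0157)
S3 = (0.2159·cos240.0°, 0.2159·sin240.0°, -0.0900) = (-0.1079, -0.1870, -0.0900)
eliminate P² terms by subtracting sphere 1 from 2 and 3
linear system: -0.7179x+0.4145y = 0.0000−0.0628z; -0.6945x+-0.3739y = -0.0028−-0.1486z
det = 0.5563;  x = 0.0021+-0.0685z,  y = 0.0036+-0.2702z
sphere 1 gives Az²+Bz+C=0 with A=1.0777, B=0.0619, C=-0.1460;  B²−4AC=0.6331;  roots -0.3979, 0.3404;  negative root z = -0.3979
x = 0.0294, y = 0.1111

(0.0294, 0.1111, -0.3979)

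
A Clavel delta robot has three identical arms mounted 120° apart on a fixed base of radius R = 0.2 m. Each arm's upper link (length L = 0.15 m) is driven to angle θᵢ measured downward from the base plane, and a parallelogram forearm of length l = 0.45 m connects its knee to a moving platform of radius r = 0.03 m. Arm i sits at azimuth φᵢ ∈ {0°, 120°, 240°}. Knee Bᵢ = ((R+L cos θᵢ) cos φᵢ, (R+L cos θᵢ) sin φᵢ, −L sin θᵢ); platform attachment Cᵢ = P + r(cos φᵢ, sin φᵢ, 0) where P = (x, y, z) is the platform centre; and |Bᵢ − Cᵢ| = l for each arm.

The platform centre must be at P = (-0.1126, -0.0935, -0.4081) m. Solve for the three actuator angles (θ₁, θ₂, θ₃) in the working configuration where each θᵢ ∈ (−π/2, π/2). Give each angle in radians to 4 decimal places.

φ1=0.0° → target in arm frame (-0.1126, -0.0935)
  A cos θ + B sin θ = C:  0.2826·cos θ + -0.4081·sin θ = -0.2505
  γ=atan2(-0.4081,0.2826)=-0.9651;  ψ=arccos(-0.5046)=2.0998;  θ1=γ+ψ≈1.1346
rotate P by −φ2: (-0.0247, 0.1443, -0.4081)
  A=0.1947, B=-0.4081, C=(l²−L²−A²−y'²−z²)/(2L)=-0.1509
  √(A²+B²)=0.4522;  θ2 = -1.1257+1.9109 ≈ 0.7852
arm 3 (φ=240.0°): x'=0.1373, y'=-0.0508
  e−x'=0.0327;  (l²−L²−(e−x')²−y'²−z²)/2L = 0.0327
  √(A²+B²)=0.4094;  θ3 = -1.4908+1.4909 ≈ 0.0001

θ₁ = 1.1346, θ₂ = 0.7852, θ₃ = 0.0001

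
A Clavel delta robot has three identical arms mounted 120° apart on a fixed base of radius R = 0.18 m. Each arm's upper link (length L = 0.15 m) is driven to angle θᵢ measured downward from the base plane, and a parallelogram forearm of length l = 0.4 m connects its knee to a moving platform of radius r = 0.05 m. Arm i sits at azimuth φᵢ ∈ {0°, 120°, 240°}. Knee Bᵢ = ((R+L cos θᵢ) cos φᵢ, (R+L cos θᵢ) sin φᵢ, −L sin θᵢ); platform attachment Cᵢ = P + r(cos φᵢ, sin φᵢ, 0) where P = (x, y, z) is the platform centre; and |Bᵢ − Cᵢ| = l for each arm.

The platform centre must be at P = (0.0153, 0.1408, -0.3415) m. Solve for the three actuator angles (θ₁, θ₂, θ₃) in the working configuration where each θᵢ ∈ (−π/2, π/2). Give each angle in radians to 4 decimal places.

arm 1 (φ=0.0°): x'=0.0153, y'=0.1408
  e−x'=0.1147;  (l²−L²−(e−x')²−y'²−z²)/2L = -0.0403
  θ1 = atan2(B,A) + arccos(C/0.3602) = 0.4363
arm 2 (φ=120.0°): x'=0.1143, y'=-0.0837
  A=0.0157, B=-0.3415, C=(l²−L²−A²−y'²−z²)/(2L)=0.0454
  √(A²+B²)=0.3419;  θ2 = -1.5248+1.4375 ≈ -0.0873
arm 3 (φ=240.0°): x'=-0.1296, y'=-0.0571
  A=0.2596, B=-0.3415, C=(l²−L²−A²−y'²−z²)/(2L)=-0.1659
  γ=atan2(-0.3415,0.2596)=-0.9208;  ψ=arccos(-0.3868)=1.9679;  θ3=γ+ψ≈1.0471

θ₁ = 0.4363, θ₂ = -0.0873, θ₃ = 1.0471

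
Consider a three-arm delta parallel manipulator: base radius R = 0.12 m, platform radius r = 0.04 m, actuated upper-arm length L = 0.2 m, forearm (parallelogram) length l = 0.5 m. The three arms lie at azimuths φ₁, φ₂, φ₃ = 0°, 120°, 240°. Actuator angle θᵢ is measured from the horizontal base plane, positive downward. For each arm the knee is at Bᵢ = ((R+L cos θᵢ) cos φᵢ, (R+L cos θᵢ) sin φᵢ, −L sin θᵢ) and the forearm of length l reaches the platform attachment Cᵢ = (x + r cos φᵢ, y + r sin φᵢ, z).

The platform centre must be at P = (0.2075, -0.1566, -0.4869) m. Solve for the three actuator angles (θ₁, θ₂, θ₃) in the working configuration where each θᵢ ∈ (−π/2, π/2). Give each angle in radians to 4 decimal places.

arm 1 (φ=0.0°): x'=0.2075, y'=-0.1566
  e−x'=-0.1275;  (l²−L²−(e−x')²−y'²−z²)/2L = -0.1696
  γ=atan2(-0.4869,-0.1275)=-1.8269;  ψ=arccos(-0.3370)=1.9145;  θ1=γ+ψ≈0.0876
rotate P by −φ2: (-0.2394, -0.1014, -0.4869)
  e−x'=0.3194;  (l²−L²−(e−x')²−y'²−z²)/2L = -0.3484
  θ2 = atan2(B,A) + arccos(C/0.5823) = 1.2219
arm 3 (φ=240.0°): x'=0.0319, y'=0.2580
  A cos θ + B sin θ = C:  0.0481·cos θ + -0.4869·sin θ = -0.2399
  √(A²+B²)=0.4893;  θ3 = -1.4723+2.0832 ≈ 0.6109

θ₁ = 0.0876, θ₂ = 1.2219, θ₃ = 0.6109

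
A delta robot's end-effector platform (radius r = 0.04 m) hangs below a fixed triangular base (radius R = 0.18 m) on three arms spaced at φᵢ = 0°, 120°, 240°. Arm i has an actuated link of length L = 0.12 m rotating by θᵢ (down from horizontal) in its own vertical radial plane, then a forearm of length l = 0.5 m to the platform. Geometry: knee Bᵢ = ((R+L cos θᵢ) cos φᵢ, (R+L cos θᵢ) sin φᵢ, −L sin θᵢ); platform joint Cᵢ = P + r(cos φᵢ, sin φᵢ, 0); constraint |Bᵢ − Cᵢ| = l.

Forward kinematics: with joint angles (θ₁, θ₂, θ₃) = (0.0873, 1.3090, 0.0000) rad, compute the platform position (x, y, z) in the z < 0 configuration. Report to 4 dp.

(0.0935, -0.1827, -0.4452)

centre 1 = (0.2595·cos0.0°, 0.2595·sin0.0°, -0.0105) = (0.2595, 0.0000, -0.0105)
arm 2 at φ=120.0°: e+L cos θ2 = 0.1711;  centre 2 = (-0.0855, 0.1481, -0.1159)
φ3=240.0°: virtual centre (-0.1300, -0.2252, 0.0000), radius l
subtract pairs → two planes through P
[-0.6901 0.2963 -0.2109]·P = -0.0248;  [-0.7791 -0.4503 0.0209]·P = 0.0001
det = 0.5416;  x = 0.0205+-0.1639z,  y = -0.0358+0.3300z
sphere 1 gives Az²+Bz+C=0 with A=1.1358, B=0.0756, C=-0.1915;  B²−4AC=0.8756;  roots -0.4452, 0.3786;  negative root z = -0.4452
x = 0.0935, y = -0.1827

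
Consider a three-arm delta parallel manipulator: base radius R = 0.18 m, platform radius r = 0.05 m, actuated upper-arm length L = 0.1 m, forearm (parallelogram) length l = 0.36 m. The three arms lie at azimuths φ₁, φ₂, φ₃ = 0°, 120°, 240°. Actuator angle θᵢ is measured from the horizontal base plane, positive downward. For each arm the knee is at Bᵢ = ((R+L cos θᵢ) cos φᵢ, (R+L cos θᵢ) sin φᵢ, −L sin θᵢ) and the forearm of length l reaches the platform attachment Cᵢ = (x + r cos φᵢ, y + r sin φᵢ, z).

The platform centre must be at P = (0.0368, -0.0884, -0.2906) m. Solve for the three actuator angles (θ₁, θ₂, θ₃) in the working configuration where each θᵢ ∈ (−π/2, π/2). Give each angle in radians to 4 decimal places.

arm 1 (φ=0.0°): x'=0.0368, y'=-0.0884
  e−x'=0.0932;  (l²−L²−(e−x')²−y'²−z²)/2L = 0.0933
  γ=atan2(-0.2906,0.0932)=-1.2604;  ψ=arccos(0.3056)=1.2603;  θ1=γ+ψ≈-0.0002
rotate P by −φ2: (-0.0950, 0.0123, -0.2906)
  e−x'=0.2250;  (l²−L²−(e−x')²−y'²−z²)/2L = -0.0780
  √(A²+B²)=0.3675;  θ2 = -0.9120+1.7848 ≈ 0.8727
φ3=240.0° → target in arm frame (0.0582, 0.0761)
  A cos θ + B sin θ = C:  0.0718·cos θ + -0.2906·sin θ = 0.1210
  γ=atan2(-0.2906,0.0718)=-1.3284;  ψ=arccos(0.4043)=1.1546;  θ3=γ+ψ≈-0.1738

θ₁ = -0.0002, θ₂ = 0.8727, θ₃ = -0.1738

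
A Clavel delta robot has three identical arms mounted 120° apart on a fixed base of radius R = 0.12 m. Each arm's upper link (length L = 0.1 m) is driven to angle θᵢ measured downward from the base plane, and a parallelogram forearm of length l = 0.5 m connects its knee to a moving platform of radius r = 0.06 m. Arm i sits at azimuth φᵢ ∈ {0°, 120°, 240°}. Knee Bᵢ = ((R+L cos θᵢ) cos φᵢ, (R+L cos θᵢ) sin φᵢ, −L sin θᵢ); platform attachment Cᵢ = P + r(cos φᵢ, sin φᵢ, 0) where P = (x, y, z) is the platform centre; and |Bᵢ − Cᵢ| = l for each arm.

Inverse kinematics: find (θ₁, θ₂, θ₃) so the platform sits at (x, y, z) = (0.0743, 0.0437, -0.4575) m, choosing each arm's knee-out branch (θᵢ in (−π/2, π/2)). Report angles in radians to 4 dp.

rotate P by −φ1: (0.0743, 0.0437, -0.4575)
  A=-0.0143, B=-0.4575, C=(l²−L²−A²−y'²−z²)/(2L)=0.1429
  √(A²+B²)=0.4577;  θ1 = -1.6020+1.2533 ≈ -0.3487
rotate P by −φ2: (0.0007, -0.0862, -0.4575)
  A cos θ + B sin θ = C:  0.0593·cos θ + -0.4575·sin θ = 0.0987
  √(A²+B²)=0.4613;  θ2 = -1.4419+1.3551 ≈ -0.0868
arm 3 (φ=240.0°): x'=-0.0750, y'=0.0425
  e−x'=0.1350;  (l²−L²−(e−x')²−y'²−z²)/2L = 0.0533
  γ=atan2(-0.4575,0.1350)=-1.2839;  ψ=arccos(0.1118)=1.4588;  θ3=γ+ψ≈0.1749

θ₁ = -0.3487, θ₂ = -0.0868, θ₃ = 0.1749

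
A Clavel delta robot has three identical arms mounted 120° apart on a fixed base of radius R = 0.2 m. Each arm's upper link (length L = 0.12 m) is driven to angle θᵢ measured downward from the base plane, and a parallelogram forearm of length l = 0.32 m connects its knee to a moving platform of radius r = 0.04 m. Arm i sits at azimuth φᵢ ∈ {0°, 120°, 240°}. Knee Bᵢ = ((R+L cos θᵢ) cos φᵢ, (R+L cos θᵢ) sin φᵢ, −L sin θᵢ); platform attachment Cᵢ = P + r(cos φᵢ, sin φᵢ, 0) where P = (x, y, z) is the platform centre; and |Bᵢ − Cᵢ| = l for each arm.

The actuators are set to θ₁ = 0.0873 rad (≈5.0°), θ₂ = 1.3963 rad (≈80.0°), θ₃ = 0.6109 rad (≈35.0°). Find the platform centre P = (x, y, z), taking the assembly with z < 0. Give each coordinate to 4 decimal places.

(0.0851, -0.0742, -0.2536)

arm 1 at φ=0.0°: (R−r)+L cos θ1 = 0.2795;  O1 = (0.2795, 0.0000, -0.0105)
O2 = (0.1808·cos120.0°, 0.1808·sin120.0°, -0.1182) = (-0.0904, 0.1566, -0.1182)
φ3=240.0°: virtual centre (-0.1291, -0.2237, -0.0688), radius l
eliminate P² terms by subtracting sphere 1 from 2 and 3
linear system: -0.7399x+0.3132y = -0.0316−-0.2154z; -0.8174x+-0.4474y = -0.0068−-0.1167z
Cramer: x(z) = 0.0277-0.2265z;  y(z) = -0.0354+0.1528z
quadratic in z: (1.0746)z²+(0.1242)z+(-0.0376)=0, √Δ=0.4208 → z ∈ {-0.2536, 0.1380}; z = -0.2536 (taking z<0)
x = 0.0851, y = -0.0742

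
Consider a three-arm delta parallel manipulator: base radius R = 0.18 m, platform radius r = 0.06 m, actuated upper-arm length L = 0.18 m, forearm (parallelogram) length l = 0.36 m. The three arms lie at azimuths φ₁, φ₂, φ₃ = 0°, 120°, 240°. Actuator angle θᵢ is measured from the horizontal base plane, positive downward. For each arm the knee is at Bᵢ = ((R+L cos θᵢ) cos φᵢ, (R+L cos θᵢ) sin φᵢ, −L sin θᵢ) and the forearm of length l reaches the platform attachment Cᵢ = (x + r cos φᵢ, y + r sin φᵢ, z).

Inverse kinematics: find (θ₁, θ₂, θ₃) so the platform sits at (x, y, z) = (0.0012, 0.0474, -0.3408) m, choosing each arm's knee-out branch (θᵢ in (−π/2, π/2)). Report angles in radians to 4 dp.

arm 1 (φ=0.0°): x'=0.0012, y'=0.0474
  e−x'=0.1188;  (l²−L²−(e−x')²−y'²−z²)/2L = -0.0981
  θ1 = atan2(B,A) + arccos(C/0.3609) = 0.6106
arm 2 (φ=120.0°): x'=0.0404, y'=-0.0247
  A cos θ + B sin θ = C:  0.0796·cos θ + -0.3408·sin θ = -0.0719
  θ2 = atan2(B,A) + arccos(C/0.3500) = 0.4362
rotate P by −φ3: (-0.0416, -0.0227, -0.3408)
  A=0.1616, B=-0.3408, C=(l²−L²−A²−y'²−z²)/(2L)=-0.1266
  √(A²+B²)=0.3772;  θ3 = -1.1279+1.9132 ≈ 0.7853

θ₁ = 0.6106, θ₂ = 0.4362, θ₃ = 0.7853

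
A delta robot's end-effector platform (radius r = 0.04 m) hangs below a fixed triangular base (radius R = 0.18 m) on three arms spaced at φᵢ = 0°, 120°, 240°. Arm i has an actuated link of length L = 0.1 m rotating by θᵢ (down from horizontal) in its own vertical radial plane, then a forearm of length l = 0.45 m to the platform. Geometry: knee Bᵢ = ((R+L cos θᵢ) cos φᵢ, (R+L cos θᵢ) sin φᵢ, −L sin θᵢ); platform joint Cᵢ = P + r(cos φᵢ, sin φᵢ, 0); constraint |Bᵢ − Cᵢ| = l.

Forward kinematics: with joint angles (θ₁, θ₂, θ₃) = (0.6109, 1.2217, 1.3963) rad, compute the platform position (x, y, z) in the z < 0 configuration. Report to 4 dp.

O1 = (0.2219·cos0.0°, 0.2219·sin0.0°, -0.0574) = (0.2219, 0.0000, -0.0574)
φ2=120.0°: virtual centre (-0.0871, 0.1509, -0.0940), radius l
arm 3 at φ=240.0°: ρ3 = 0.1574;  O3 = (-0.0787, -0.1363, -0.0985)
subtract pairs → two planes through P
plane₁₂: -0.6180x+0.3017y+-0.0732z = -0.0134
det = 0.3498;  x = 0.0260+-0.1280z,  y = 0.0090+-0.0195z
sphere 1 gives Az²+Bz+C=0 with A=1.0168, B=0.1645, C=-0.1607;  B²−4AC=0.6808;  roots -0.4867, 0.3249;  negative root z = -0.4867
x = 0.0883, y = 0.0185

(0.0883, 0.0185, -0.4867)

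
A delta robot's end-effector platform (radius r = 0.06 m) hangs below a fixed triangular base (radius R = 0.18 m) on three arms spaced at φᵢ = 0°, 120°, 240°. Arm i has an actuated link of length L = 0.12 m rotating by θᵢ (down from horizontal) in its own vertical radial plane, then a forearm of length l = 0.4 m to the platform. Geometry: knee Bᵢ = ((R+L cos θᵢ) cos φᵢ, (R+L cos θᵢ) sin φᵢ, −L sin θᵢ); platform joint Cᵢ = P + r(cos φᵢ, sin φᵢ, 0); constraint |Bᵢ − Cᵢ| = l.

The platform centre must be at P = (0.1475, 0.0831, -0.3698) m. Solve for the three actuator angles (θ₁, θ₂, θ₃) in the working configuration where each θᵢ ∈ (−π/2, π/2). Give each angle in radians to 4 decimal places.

arm 1 (φ=0.0°): x'=0.1475, y'=0.0831
  e−x'=-0.0275;  (l²−L²−(e−x')²−y'²−z²)/2L = 0.0049
  γ=atan2(-0.3698,-0.0275)=-1.6450;  ψ=arccos(0.0133)=1.5575;  θ1=γ+ψ≈-0.0876
arm 2 (φ=120.0°): x'=-0.0018, y'=-0.1693
  e−x'=0.1218;  (l²−L²−(e−x')²−y'²−z²)/2L = -0.1443
  γ=atan2(-0.3698,0.1218)=-1.2527;  ψ=arccos(-0.3707)=1.9506;  θ2=γ+ψ≈0.6979
φ3=240.0° → target in arm frame (-0.1457, 0.0862)
  A cos θ + B sin θ = C:  0.2657·cos θ + -0.3698·sin θ = -0.2883
  θ3 = atan2(B,A) + arccos(C/0.4554) = 1.3086

θ₁ = -0.0876, θ₂ = 0.6979, θ₃ = 1.3086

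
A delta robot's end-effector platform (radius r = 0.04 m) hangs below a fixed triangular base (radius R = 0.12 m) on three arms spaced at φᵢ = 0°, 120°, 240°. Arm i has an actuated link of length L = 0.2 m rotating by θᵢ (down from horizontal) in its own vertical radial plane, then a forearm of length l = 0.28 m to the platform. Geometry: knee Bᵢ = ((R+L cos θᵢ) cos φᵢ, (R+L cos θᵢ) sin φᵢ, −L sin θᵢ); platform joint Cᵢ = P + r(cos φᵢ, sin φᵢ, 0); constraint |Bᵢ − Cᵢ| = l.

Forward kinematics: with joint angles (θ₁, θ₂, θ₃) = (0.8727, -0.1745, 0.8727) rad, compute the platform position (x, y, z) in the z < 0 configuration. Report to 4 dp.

φ1=0.0°: virtual centre (0.2086, 0.0000, -0.1532), radius l
φ2=120.0°: virtual centre (-0.1385, 0.2399, 0.0347), radius l
φ3=240.0°: virtual centre (-0.1043, -0.1806, -0.1532), radius l
subtract pairs → two planes through P
[-0.6941 0.4797 0.3759]·P = 0.0109;  [-0.6257 -0.3612 0.0000]·P = 0.0000
Cramer: x(z) = -0.0072+0.2465z;  y(z) = 0.0124-0.4269z
sphere 1 gives Az²+Bz+C=0 with A=1.2430, B=0.1895, C=-0.0082;  B²−4AC=0.0768;  roots -0.1877, 0.0353;  negative root z = -0.1877
x = -0.0534, y = 0.0926

(-0.0534, 0.0926, -0.1877)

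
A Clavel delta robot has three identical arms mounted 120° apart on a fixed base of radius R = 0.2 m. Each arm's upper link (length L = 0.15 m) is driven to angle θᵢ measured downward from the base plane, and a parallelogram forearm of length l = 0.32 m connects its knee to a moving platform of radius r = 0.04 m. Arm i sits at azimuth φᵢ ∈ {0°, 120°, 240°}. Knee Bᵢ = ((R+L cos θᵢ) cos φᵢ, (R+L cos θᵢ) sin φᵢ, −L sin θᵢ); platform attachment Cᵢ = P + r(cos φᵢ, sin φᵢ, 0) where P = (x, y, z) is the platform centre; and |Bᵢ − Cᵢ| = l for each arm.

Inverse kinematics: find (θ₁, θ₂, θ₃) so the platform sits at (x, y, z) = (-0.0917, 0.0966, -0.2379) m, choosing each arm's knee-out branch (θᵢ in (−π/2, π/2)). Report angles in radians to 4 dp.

φ1=0.0° → target in arm frame (-0.0917, 0.0966)
  e−x'=0.2517;  (l²−L²−(e−x')²−y'²−z²)/2L = -0.1646
  √(A²+B²)=0.3463;  θ1 = -0.7572+2.0661 ≈ 1.3088
arm 2 (φ=120.0°): x'=0.1295, y'=0.0311
  e−x'=0.0305;  (l²−L²−(e−x')²−y'²−z²)/2L = 0.0714
  θ2 = atan2(B,A) + arccos(C/0.2398) = -0.1746
arm 3 (φ=240.0°): x'=-0.0378, y'=-0.1277
  A cos θ + B sin θ = C:  0.1978·cos θ + -0.2379·sin θ = -0.1071
  γ=atan2(-0.2379,0.1978)=-0.8772;  ψ=arccos(-0.3462)=1.9243;  θ3=γ+ψ≈1.0472

θ₁ = 1.3088, θ₂ = -0.1746, θ₃ = 1.0472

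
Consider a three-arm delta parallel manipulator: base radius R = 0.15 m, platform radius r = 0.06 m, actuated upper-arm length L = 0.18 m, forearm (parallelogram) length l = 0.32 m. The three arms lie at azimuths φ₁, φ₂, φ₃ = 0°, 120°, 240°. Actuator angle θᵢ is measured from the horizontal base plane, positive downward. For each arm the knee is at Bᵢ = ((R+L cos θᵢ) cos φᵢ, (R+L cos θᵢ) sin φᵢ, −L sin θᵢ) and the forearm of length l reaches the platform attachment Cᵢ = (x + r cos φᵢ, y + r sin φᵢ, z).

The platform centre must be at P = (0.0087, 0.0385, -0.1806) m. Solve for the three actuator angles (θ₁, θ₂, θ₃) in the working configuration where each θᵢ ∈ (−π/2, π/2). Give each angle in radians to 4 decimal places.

θ₁ = -0.0004, θ₂ = -0.1750, θ₃ = 0.3493

arm 1 (φ=0.0°): x'=0.0087, y'=0.0385
  A cos θ + B sin θ = C:  0.0813·cos θ + -0.1806·sin θ = 0.0814
  γ=atan2(-0.1806,0.0813)=-1.1478;  ψ=arccos(0.4108)=1.1474;  θ1=γ+ψ≈-0.0004
rotate P by −φ2: (0.0290, -0.0268, -0.1806)
  e−x'=0.0610;  (l²−L²−(e−x')²−y'²−z²)/2L = 0.0915
  θ2 = atan2(B,A) + arccos(C/0.1906) = -0.1750
φ3=240.0° → target in arm frame (-0.0377, -0.0117)
  A cos θ + B sin θ = C:  0.1277·cos θ + -0.1806·sin θ = 0.0582
  √(A²+B²)=0.2212;  θ3 = -0.9554+1.3047 ≈ 0.3493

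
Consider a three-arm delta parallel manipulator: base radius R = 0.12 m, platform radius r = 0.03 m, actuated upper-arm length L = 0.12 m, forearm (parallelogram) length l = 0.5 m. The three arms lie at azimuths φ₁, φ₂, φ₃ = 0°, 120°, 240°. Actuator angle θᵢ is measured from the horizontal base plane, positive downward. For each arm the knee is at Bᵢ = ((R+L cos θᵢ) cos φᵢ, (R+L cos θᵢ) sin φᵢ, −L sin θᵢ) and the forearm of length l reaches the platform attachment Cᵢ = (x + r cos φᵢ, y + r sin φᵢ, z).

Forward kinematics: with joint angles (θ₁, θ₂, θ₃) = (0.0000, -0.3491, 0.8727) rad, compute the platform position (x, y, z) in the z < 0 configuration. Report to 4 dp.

O1 = (0.2100·cos0.0°, 0.2100·sin0.0°, 0.0000) = (0.2100, 0.0000, 0.0000)
φ2=120.0°: virtual centre (-0.1014, 0.1756, 0.0410), radius l
φ3=240.0°: virtual centre (-0.0836, -0.1447, -0.0919), radius l
|O₂|²−|O₁|² = -0.0013;  |O₃|²−|O₁|² = -0.0077
linear system: -0.6228x+0.3512y = -0.0013−0.0821z; -0.5871x+-0.2895y = -0.0077−-0.1839z
Cramer: x(z) = 0.0080-0.1056z;  y(z) = 0.0105-0.4210z
sphere 1 gives Az²+Bz+C=0 with A=1.1884, B=0.0339, C=-0.2091;  B²−4AC=0.9950;  roots -0.4339, 0.4054;  negative root z = -0.4339
x = 0.0538, y = 0.1931

(0.0538, 0.1931, -0.4339)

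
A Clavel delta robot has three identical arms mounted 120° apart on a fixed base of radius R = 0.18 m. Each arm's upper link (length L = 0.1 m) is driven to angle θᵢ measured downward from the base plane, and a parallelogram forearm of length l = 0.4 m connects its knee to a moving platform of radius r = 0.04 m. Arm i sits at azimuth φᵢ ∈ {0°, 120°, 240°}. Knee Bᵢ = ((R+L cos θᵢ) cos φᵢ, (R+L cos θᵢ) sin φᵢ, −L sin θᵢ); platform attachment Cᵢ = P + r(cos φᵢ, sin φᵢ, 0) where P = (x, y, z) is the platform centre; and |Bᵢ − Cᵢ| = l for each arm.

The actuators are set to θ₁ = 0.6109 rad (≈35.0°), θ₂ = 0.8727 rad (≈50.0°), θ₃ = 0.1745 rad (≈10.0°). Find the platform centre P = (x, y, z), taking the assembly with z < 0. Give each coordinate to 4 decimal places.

(-0.0084, -0.0703, -0.3768)

arm 1 at φ=0.0°: e+L cos θ1 = 0.2219;  centre 1 = (0.2219, 0.0000, -0.0574)
arm 2 at φ=120.0°: e+L cos θ2 = 0.2043;  centre 2 = (-0.1021, 0.1769, -0.0766)
centre 3 = (0.2385·cos240.0°, 0.2385·sin240.0°, -0.0174) = (-0.1192, -0.2065, -0.0174)
subtract pairs → two planes through P
[-0.6481 0.3538 -0.0385]·P = -0.0049;  [-0.6823 -0.4131 0.0800]·P = 0.0046
det = 0.5091;  x = 0.0008+0.0244z,  y = -0.0125+0.1534z
quadratic in z: (1.0241)z²+(0.1001)z+(-0.1077)=0, √Δ=0.6716 → z ∈ {-0.3768, 0.2790}; z = -0.3768 (taking z<0)
x = -0.0084, y = -0.0703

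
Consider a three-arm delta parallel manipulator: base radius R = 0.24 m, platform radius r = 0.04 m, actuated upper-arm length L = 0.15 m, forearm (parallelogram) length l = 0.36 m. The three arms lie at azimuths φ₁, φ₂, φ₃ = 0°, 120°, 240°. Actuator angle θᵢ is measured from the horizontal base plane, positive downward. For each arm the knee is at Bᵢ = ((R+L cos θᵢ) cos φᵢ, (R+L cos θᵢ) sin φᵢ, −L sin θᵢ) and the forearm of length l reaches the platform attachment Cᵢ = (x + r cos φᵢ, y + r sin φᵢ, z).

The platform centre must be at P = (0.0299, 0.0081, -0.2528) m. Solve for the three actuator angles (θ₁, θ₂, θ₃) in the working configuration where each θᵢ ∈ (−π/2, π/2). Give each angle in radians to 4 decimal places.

rotate P by −φ1: (0.0299, 0.0081, -0.2528)
  e−x'=0.1701;  (l²−L²−(e−x')²−y'²−z²)/2L = 0.0473
  θ1 = atan2(B,A) + arccos(C/0.3047) = 0.4364
rotate P by −φ2: (-0.0079, -0.0299, -0.2528)
  A=0.2079, B=-0.2528, C=(l²−L²−A²−y'²−z²)/(2L)=-0.0031
  γ=atan2(-0.2528,0.2079)=-0.8825;  ψ=arccos(-0.0096)=1.5804;  θ2=γ+ψ≈0.6979
φ3=240.0° → target in arm frame (-0.0220, 0.0218)
  A cos θ + B sin θ = C:  0.2220·cos θ + -0.2528·sin θ = -0.0218
  γ=atan2(-0.2528,0.2220)=-0.8503;  ψ=arccos(-0.0649)=1.6358;  θ3=γ+ψ≈0.7855

θ₁ = 0.4364, θ₂ = 0.6979, θ₃ = 0.7855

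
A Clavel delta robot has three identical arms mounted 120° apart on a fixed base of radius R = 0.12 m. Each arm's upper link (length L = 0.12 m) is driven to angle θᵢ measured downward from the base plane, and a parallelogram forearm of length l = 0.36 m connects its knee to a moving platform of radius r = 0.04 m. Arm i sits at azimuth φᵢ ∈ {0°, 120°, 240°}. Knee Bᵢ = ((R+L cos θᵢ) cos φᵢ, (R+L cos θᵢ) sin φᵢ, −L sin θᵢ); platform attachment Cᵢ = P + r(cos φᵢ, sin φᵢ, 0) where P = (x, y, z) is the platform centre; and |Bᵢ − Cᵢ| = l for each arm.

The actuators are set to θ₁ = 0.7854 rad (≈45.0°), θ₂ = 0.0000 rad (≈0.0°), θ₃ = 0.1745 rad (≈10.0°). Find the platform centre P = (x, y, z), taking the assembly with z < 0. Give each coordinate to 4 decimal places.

(-0.1020, 0.0198, -0.3257)

φ1=0.0°: virtual centre (0.1649, 0.0000, -0.0849), radius l
arm 2 at φ=120.0°: (R−r)+L cos θ2 = 0.2000;  O2 = (-0.1000, 0.1732, 0.0000)
φ3=240.0°: virtual centre (-0.0991, -0.1716, -0.0208), radius l
|O₂|²−|O₁|² = 0.0056;  |O₃|²−|O₁|² = 0.0053
[-0.5297 0.3464 0.1697]·P = 0.0056;  [-0.5279 -0.3433 0.1280]·P = 0.0053
Cramer: x(z) = -0.0104+0.2814z;  y(z) = 0.0004-0.0597z
into |P−O₁|² = l²: 1.0827z² + 0.0711z + -0.0917 = 0;  Δ = 0.4022;  z = -0.3257 or 0.2601 → z<0 root = -0.3257
x = -0.1020, y = 0.0198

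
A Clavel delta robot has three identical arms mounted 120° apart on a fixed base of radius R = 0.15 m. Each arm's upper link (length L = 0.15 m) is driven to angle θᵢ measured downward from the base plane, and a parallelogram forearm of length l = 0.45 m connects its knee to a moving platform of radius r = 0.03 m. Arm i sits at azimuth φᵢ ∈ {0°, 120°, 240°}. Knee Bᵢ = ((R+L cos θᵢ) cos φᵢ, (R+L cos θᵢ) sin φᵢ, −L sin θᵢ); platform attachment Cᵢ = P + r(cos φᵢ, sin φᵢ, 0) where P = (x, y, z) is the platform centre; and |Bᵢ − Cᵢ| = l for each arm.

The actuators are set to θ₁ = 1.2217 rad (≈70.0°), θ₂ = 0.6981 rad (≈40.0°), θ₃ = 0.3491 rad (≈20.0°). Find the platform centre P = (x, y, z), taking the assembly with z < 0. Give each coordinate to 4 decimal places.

centre 1 = (0.1713·cos0.0°, 0.1713·sin0.0°, -0.1410) = (0.1713, 0.0000, -0.1410)
arm 2 at φ=120.0°: e+L cos θ2 = 0.2349;  centre 2 = (-0.1175, 0.2034, -0.0964)
φ3=240.0°: virtual centre (-0.1305, -0.2260, -0.0513), radius l
subtract pairs → two planes through P
[-0.5775 0.4069 0.0891]·P = 0.0153;  [-0.6036 -0.4520 0.1793]·P = 0.0215
Cramer: x(z) = -0.0309+0.2235z;  y(z) = -0.0063+0.0983z
into |P−centre ₁|² = l²: 1.0596z² + 0.1903z + -0.1417 = 0;  Δ = 0.6368;  z = -0.4664 or 0.2868 → z<0 root = -0.4664
x = -0.1351, y = -0.0522

(-0.1351, -0.0522, -0.4664)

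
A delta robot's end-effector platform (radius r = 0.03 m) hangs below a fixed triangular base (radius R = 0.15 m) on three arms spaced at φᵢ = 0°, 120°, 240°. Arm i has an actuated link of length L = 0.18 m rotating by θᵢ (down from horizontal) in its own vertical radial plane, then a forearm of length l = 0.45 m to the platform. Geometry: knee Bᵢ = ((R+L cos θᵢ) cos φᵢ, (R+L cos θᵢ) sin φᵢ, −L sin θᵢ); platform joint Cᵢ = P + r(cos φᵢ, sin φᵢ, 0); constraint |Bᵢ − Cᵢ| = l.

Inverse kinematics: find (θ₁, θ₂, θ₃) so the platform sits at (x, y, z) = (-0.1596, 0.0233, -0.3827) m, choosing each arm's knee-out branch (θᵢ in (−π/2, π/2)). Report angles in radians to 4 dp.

θ₁ = 0.9597, θ₂ = -0.0001, θ₃ = 0.1742

arm 1 (φ=0.0°): x'=-0.1596, y'=0.0233
  A=0.2796, B=-0.3827, C=(l²−L²−A²−y'²−z²)/(2L)=-0.1530
  θ1 = atan2(B,A) + arccos(C/0.4740) = 0.9597
φ2=120.0° → target in arm frame (0.1000, 0.1266)
  A=0.0200, B=-0.3827, C=(l²−L²−A²−y'²−z²)/(2L)=0.0201
  θ2 = atan2(B,A) + arccos(C/0.3832) = -0.0001
φ3=240.0° → target in arm frame (0.0596, -0.1499)
  A cos θ + B sin θ = C:  0.0604·cos θ + -0.3827·sin θ = -0.0068
  √(A²+B²)=0.3874;  θ3 = -1.4143+1.5885 ≈ 0.1742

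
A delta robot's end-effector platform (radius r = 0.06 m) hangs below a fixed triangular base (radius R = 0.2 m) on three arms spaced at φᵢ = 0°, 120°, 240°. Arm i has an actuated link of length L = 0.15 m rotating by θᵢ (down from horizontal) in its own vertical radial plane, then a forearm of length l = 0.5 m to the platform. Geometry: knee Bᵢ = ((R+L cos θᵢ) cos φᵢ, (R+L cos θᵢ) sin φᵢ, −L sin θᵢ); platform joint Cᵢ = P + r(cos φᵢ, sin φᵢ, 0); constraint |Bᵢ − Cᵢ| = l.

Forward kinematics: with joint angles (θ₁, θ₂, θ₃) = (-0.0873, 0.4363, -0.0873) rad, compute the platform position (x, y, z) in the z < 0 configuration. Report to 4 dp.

arm 1 at φ=0.0°: e+L cos θ1 = 0.2894;  S1 = (0.2894, 0.0000, 0.0131)
φ2=120.0°: virtual centre (-0.1380, 0.2390, -0.0634), radius l
arm 3 at φ=240.0°: e+L cos θ3 = 0.2894;  S3 = (-0.1447, -0.2507, 0.0131)
subtract pairs → two planes through P
plane₁₂: -0.8548x+0.4780y+-0.1529z = -0.0038
det = 0.8435;  x = 0.0022+-0.0909z,  y = -0.0039+0.1574z
quadratic in z: (1.0330)z²+(0.0248)z+(-0.1673)=0, √Δ=0.8319 → z ∈ {-0.4147, 0.3906}; z = -0.4147 (taking z<0)
x = 0.0399, y = -0.0692

(0.0399, -0.0692, -0.4147)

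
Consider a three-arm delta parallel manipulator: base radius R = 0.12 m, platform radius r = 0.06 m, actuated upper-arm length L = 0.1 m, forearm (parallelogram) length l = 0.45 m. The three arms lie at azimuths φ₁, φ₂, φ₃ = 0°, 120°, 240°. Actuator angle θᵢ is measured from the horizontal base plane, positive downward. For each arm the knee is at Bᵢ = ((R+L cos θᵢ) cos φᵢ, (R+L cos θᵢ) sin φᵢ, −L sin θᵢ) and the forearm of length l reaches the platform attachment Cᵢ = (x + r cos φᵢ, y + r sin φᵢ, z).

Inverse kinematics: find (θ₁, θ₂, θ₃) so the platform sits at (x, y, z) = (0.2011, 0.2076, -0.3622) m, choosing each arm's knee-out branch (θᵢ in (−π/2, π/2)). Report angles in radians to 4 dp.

θ₁ = -0.3497, θ₂ = 0.1738, θ₃ = 1.3956

rotate P by −φ1: (0.2011, 0.2076, -0.3622)
  e−x'=-0.1411;  (l²−L²−(e−x')²−y'²−z²)/2L = -0.0085
  √(A²+B²)=0.3887;  θ1 = -1.9423+1.5926 ≈ -0.3497
arm 2 (φ=120.0°): x'=0.0792, y'=-0.2780
  A=-0.0192, B=-0.3622, C=(l²−L²−A²−y'²−z²)/(2L)=-0.0816
  γ=atan2(-0.3622,-0.0192)=-1.6239;  ψ=arccos(-0.2250)=1.7977;  θ2=γ+ψ≈0.1738
rotate P by −φ3: (-0.2803, 0.0704, -0.3622)
  A=0.3403, B=-0.3622, C=(l²−L²−A²−y'²−z²)/(2L)=-0.2973
  γ=atan2(-0.3622,0.3403)=-0.8165;  ψ=arccos(-0.5983)=2.2121;  θ3=γ+ψ≈1.3956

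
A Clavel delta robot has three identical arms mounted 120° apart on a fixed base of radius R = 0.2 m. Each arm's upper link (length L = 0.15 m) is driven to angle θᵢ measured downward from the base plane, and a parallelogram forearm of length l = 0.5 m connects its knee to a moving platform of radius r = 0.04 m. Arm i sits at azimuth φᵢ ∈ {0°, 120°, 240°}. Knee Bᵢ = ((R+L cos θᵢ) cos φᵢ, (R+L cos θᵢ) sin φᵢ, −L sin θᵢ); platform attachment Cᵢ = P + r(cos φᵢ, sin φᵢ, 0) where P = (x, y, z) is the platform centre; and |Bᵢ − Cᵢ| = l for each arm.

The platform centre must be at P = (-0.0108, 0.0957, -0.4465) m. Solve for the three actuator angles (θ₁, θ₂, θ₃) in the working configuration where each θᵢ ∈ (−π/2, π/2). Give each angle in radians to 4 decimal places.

θ₁ = 0.4365, θ₂ = 0.0000, θ₃ = 0.6982

φ1=0.0° → target in arm frame (-0.0108, 0.0957)
  A cos θ + B sin θ = C:  0.1708·cos θ + -0.4465·sin θ = -0.0340
  θ1 = atan2(B,A) + arccos(C/0.4781) = 0.4365
arm 2 (φ=120.0°): x'=0.0883, y'=-0.0385
  A=0.0717, B=-0.4465, C=(l²−L²−A²−y'²−z²)/(2L)=0.0717
  γ=atan2(-0.4465,0.0717)=-1.4115;  ψ=arccos(0.1586)=1.4116;  θ2=γ+ψ≈0.0000
arm 3 (φ=240.0°): x'=-0.0775, y'=-0.0572
  A=0.2375, B=-0.4465, C=(l²−L²−A²−y'²−z²)/(2L)=-0.1051
  √(A²+B²)=0.5057;  θ3 = -1.0820+1.7801 ≈ 0.6982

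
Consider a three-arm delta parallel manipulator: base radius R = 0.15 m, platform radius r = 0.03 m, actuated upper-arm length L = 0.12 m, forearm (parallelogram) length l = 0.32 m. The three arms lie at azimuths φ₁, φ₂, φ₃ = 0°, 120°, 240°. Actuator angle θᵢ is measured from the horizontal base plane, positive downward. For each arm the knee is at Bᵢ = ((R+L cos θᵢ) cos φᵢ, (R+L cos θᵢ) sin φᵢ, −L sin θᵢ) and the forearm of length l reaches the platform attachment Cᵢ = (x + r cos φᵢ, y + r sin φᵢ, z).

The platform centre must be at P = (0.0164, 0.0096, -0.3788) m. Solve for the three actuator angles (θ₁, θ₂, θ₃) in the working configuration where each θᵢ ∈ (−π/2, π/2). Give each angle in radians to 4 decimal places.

φ1=0.0° → target in arm frame (0.0164, 0.0096)
  e−x'=0.1036;  (l²−L²−(e−x')²−y'²−z²)/2L = -0.2763
  √(A²+B²)=0.3927;  θ1 = -1.3038+2.3512 ≈ 1.0474
φ2=120.0° → target in arm frame (0.0001, -0.0190)
  A cos θ + B sin θ = C:  0.1199·cos θ + -0.3788·sin θ = -0.2926
  θ2 = atan2(B,A) + arccos(C/0.3973) = 1.1343
arm 3 (φ=240.0°): x'=-0.0165, y'=0.0094
  A cos θ + B sin θ = C:  0.1365·cos θ + -0.3788·sin θ = -0.3092
  √(A²+B²)=0.4026;  θ3 = -1.2249+2.4465 ≈ 1.2216

θ₁ = 1.0474, θ₂ = 1.1343, θ₃ = 1.2216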